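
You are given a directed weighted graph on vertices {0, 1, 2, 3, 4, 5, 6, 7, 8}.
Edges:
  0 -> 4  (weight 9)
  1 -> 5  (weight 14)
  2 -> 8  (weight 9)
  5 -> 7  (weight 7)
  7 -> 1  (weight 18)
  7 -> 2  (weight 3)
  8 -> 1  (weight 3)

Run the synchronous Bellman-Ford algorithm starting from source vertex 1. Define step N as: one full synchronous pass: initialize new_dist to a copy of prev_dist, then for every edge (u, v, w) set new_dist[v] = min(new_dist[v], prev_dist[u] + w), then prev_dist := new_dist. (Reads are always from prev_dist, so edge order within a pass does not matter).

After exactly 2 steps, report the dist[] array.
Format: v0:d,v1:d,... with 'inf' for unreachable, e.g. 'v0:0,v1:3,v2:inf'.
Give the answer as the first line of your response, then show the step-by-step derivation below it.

v0:inf,v1:0,v2:inf,v3:inf,v4:inf,v5:14,v6:inf,v7:21,v8:inf

step 1: dist = v0:inf,v1:0,v2:inf,v3:inf,v4:inf,v5:14,v6:inf,v7:inf,v8:inf
step 2: dist = v0:inf,v1:0,v2:inf,v3:inf,v4:inf,v5:14,v6:inf,v7:21,v8:inf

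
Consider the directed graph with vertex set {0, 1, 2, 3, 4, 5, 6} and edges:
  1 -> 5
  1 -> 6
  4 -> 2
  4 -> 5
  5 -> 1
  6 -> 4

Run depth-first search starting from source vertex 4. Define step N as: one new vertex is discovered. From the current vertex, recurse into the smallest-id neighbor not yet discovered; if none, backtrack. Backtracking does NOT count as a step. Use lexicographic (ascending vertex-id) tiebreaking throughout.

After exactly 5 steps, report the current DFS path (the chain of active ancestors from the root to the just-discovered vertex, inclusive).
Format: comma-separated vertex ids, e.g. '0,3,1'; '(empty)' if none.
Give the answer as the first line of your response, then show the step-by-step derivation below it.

4,5,1,6

step 1: discover 4; path=4; order=4
step 2: discover 2; path=4>2; order=4,2
step 3: discover 5; path=4>5; order=4,2,5
step 4: discover 1; path=4>5>1; order=4,2,5,1
step 5: discover 6; path=4>5>1>6; order=4,2,5,1,6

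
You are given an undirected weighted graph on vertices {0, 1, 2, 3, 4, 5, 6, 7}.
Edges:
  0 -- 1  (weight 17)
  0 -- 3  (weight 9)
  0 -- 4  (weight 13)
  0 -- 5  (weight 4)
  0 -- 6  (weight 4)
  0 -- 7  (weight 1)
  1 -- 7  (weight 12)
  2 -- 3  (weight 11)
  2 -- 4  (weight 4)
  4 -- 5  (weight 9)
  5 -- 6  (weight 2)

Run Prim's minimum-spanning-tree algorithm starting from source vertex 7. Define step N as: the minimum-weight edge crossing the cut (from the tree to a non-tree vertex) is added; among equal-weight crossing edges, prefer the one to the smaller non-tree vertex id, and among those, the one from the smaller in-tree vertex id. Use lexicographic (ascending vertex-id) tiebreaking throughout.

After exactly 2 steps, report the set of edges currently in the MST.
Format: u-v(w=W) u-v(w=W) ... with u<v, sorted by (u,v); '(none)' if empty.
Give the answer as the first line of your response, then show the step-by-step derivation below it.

0-5(w=4) 0-7(w=1)

step 1: add edge 0-7 (w=1); MST = {0-7(w=1)}
step 2: add edge 0-5 (w=4); MST = {0-5(w=4) 0-7(w=1)}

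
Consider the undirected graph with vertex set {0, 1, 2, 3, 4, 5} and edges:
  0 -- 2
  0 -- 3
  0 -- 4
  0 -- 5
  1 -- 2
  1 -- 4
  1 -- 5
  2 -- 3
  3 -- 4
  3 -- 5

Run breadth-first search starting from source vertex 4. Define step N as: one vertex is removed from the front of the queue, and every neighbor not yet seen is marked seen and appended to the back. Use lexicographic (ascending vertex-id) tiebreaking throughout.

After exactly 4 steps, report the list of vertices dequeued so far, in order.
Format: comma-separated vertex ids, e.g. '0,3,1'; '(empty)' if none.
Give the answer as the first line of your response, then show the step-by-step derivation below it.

4,0,1,3

step 1: dequeue 4; queue=[0,1,3]; order=4
step 2: dequeue 0; queue=[1,3,2,5]; order=4,0
step 3: dequeue 1; queue=[3,2,5]; order=4,0,1
step 4: dequeue 3; queue=[2,5]; order=4,0,1,3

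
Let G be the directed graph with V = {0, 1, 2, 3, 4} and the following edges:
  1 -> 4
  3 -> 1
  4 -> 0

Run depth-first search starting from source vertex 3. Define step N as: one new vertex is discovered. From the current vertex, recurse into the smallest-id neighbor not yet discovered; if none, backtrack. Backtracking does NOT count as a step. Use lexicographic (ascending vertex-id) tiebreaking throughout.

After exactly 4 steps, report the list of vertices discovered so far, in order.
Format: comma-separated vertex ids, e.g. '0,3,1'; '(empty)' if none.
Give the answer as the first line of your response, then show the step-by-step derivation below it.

3,1,4,0

step 1: discover 3; path=3; order=3
step 2: discover 1; path=3>1; order=3,1
step 3: discover 4; path=3>1>4; order=3,1,4
step 4: discover 0; path=3>1>4>0; order=3,1,4,0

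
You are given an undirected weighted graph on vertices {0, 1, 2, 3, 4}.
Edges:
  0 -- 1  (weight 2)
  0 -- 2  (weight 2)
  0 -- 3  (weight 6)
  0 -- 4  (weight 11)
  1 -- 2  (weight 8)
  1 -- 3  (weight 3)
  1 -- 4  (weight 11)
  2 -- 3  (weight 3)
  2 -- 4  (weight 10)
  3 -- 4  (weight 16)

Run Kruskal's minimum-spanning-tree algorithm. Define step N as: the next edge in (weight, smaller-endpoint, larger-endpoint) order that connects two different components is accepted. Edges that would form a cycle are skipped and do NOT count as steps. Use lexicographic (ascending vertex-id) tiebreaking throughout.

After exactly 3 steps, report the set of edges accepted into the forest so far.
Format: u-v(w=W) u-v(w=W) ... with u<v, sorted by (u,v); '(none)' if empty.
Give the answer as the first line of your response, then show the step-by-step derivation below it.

0-1(w=2) 0-2(w=2) 1-3(w=3)

step 1: add edge 0-1 (w=2); MST = {0-1(w=2)}
step 2: add edge 0-2 (w=2); MST = {0-1(w=2) 0-2(w=2)}
step 3: add edge 1-3 (w=3); MST = {0-1(w=2) 0-2(w=2) 1-3(w=3)}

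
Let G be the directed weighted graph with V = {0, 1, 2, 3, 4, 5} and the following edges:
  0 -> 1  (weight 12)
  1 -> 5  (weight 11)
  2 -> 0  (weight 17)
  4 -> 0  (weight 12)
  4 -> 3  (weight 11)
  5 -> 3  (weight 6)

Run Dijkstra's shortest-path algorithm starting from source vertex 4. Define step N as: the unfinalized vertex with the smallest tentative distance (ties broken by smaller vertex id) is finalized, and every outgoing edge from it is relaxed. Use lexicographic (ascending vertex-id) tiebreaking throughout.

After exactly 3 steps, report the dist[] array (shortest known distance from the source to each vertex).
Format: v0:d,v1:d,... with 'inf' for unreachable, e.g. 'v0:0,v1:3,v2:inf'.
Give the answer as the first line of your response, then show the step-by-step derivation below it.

v0:12,v1:24,v2:inf,v3:11,v4:0,v5:inf

step 1: dist = v0:12,v1:inf,v2:inf,v3:11,v4:0,v5:inf
step 2: dist = v0:12,v1:inf,v2:inf,v3:11,v4:0,v5:inf
step 3: dist = v0:12,v1:24,v2:inf,v3:11,v4:0,v5:inf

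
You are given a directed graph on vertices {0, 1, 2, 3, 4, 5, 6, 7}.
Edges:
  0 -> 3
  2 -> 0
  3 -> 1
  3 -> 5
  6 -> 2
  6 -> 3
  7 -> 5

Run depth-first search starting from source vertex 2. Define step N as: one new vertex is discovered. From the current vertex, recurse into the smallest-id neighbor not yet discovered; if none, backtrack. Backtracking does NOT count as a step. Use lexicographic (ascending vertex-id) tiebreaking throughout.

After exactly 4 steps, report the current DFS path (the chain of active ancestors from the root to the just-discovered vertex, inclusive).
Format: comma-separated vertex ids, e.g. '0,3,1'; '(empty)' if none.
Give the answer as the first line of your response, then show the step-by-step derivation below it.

2,0,3,1

step 1: discover 2; path=2; order=2
step 2: discover 0; path=2>0; order=2,0
step 3: discover 3; path=2>0>3; order=2,0,3
step 4: discover 1; path=2>0>3>1; order=2,0,3,1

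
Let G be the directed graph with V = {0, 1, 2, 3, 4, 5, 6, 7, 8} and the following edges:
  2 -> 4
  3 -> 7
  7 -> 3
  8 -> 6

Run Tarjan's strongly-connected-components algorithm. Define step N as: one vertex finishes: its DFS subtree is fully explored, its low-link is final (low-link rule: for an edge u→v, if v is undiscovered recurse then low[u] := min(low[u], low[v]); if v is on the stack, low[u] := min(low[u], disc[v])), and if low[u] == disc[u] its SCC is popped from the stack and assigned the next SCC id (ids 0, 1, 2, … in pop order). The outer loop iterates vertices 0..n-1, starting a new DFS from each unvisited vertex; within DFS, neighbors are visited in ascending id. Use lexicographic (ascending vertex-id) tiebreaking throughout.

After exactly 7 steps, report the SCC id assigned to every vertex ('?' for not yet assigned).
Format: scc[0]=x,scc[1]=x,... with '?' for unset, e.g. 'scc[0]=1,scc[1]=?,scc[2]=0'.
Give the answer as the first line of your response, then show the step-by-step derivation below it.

scc[0]=0,scc[1]=1,scc[2]=3,scc[3]=4,scc[4]=2,scc[5]=5,scc[6]=?,scc[7]=4,scc[8]=?

step 1: low=(low[0]=0,low[1]=?,low[2]=?,low[3]=?,low[4]=?,low[5]=?,low[6]=?,low[7]=?,low[8]=?); scc=(scc[0]=0,scc[1]=?,scc[2]=?,scc[3]=?,scc[4]=?,scc[5]=?,scc[6]=?,scc[7]=?,scc[8]=?)
step 2: low=(low[0]=0,low[1]=1,low[2]=?,low[3]=?,low[4]=?,low[5]=?,low[6]=?,low[7]=?,low[8]=?); scc=(scc[0]=0,scc[1]=1,scc[2]=?,scc[3]=?,scc[4]=?,scc[5]=?,scc[6]=?,scc[7]=?,scc[8]=?)
step 3: low=(low[0]=0,low[1]=1,low[2]=2,low[3]=?,low[4]=3,low[5]=?,low[6]=?,low[7]=?,low[8]=?); scc=(scc[0]=0,scc[1]=1,scc[2]=?,scc[3]=?,scc[4]=2,scc[5]=?,scc[6]=?,scc[7]=?,scc[8]=?)
step 4: low=(low[0]=0,low[1]=1,low[2]=2,low[3]=?,low[4]=3,low[5]=?,low[6]=?,low[7]=?,low[8]=?); scc=(scc[0]=0,scc[1]=1,scc[2]=3,scc[3]=?,scc[4]=2,scc[5]=?,scc[6]=?,scc[7]=?,scc[8]=?)
step 5: low=(low[0]=0,low[1]=1,low[2]=2,low[3]=4,low[4]=3,low[5]=?,low[6]=?,low[7]=4,low[8]=?); scc=(scc[0]=0,scc[1]=1,scc[2]=3,scc[3]=?,scc[4]=2,scc[5]=?,scc[6]=?,scc[7]=?,scc[8]=?)
step 6: low=(low[0]=0,low[1]=1,low[2]=2,low[3]=4,low[4]=3,low[5]=?,low[6]=?,low[7]=4,low[8]=?); scc=(scc[0]=0,scc[1]=1,scc[2]=3,scc[3]=4,scc[4]=2,scc[5]=?,scc[6]=?,scc[7]=4,scc[8]=?)
step 7: low=(low[0]=0,low[1]=1,low[2]=2,low[3]=4,low[4]=3,low[5]=6,low[6]=?,low[7]=4,low[8]=?); scc=(scc[0]=0,scc[1]=1,scc[2]=3,scc[3]=4,scc[4]=2,scc[5]=5,scc[6]=?,scc[7]=4,scc[8]=?)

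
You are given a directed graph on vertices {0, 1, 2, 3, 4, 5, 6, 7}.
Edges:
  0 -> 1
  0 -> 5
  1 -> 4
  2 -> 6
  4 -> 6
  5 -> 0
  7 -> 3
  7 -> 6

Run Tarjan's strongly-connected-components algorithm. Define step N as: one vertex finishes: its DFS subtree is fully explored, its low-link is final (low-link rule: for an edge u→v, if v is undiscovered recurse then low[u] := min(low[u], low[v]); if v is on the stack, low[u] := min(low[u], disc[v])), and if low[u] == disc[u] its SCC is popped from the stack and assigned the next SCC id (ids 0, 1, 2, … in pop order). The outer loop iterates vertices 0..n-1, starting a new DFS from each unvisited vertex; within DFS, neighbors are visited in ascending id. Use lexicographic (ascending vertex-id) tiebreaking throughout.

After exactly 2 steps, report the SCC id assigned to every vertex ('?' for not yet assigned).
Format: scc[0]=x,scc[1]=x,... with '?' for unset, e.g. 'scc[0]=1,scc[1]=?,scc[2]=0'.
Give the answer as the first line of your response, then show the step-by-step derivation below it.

scc[0]=?,scc[1]=?,scc[2]=?,scc[3]=?,scc[4]=1,scc[5]=?,scc[6]=0,scc[7]=?

step 1: low=(low[0]=0,low[1]=1,low[2]=?,low[3]=?,low[4]=2,low[5]=?,low[6]=3,low[7]=?); scc=(scc[0]=?,scc[1]=?,scc[2]=?,scc[3]=?,scc[4]=?,scc[5]=?,scc[6]=0,scc[7]=?)
step 2: low=(low[0]=0,low[1]=1,low[2]=?,low[3]=?,low[4]=2,low[5]=?,low[6]=3,low[7]=?); scc=(scc[0]=?,scc[1]=?,scc[2]=?,scc[3]=?,scc[4]=1,scc[5]=?,scc[6]=0,scc[7]=?)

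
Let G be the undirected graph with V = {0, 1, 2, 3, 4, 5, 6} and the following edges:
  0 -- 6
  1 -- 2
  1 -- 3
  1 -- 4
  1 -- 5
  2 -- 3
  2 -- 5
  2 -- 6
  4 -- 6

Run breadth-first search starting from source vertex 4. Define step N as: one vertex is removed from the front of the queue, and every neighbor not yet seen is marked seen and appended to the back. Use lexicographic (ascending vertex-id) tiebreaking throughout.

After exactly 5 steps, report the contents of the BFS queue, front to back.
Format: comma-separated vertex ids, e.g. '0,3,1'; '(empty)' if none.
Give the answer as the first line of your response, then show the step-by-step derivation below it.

5,0

step 1: dequeue 4; queue=[1,6]; order=4
step 2: dequeue 1; queue=[6,2,3,5]; order=4,1
step 3: dequeue 6; queue=[2,3,5,0]; order=4,1,6
step 4: dequeue 2; queue=[3,5,0]; order=4,1,6,2
step 5: dequeue 3; queue=[5,0]; order=4,1,6,2,3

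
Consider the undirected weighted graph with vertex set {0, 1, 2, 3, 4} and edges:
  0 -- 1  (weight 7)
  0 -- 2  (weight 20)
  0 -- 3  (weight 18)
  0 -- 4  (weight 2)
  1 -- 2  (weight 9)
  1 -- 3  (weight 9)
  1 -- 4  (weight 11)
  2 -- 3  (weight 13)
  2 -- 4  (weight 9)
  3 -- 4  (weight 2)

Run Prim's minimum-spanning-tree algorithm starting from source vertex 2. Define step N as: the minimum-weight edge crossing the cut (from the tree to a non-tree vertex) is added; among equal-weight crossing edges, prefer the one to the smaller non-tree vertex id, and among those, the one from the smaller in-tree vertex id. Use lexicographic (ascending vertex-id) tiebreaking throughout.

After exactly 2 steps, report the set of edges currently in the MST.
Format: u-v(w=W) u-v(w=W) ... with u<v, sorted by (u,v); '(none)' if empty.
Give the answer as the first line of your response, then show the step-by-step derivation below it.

0-1(w=7) 1-2(w=9)

step 1: add edge 1-2 (w=9); MST = {1-2(w=9)}
step 2: add edge 0-1 (w=7); MST = {0-1(w=7) 1-2(w=9)}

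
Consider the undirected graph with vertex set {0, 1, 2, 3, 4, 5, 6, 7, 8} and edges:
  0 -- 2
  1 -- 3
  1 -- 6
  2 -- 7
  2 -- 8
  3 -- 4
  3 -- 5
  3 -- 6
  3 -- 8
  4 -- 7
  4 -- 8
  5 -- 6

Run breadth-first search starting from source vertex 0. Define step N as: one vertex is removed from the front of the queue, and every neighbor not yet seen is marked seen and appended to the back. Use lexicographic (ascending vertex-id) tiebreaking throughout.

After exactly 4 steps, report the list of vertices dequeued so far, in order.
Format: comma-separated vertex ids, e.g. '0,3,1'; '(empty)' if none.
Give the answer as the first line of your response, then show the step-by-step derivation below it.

0,2,7,8

step 1: dequeue 0; queue=[2]; order=0
step 2: dequeue 2; queue=[7,8]; order=0,2
step 3: dequeue 7; queue=[8,4]; order=0,2,7
step 4: dequeue 8; queue=[4,3]; order=0,2,7,8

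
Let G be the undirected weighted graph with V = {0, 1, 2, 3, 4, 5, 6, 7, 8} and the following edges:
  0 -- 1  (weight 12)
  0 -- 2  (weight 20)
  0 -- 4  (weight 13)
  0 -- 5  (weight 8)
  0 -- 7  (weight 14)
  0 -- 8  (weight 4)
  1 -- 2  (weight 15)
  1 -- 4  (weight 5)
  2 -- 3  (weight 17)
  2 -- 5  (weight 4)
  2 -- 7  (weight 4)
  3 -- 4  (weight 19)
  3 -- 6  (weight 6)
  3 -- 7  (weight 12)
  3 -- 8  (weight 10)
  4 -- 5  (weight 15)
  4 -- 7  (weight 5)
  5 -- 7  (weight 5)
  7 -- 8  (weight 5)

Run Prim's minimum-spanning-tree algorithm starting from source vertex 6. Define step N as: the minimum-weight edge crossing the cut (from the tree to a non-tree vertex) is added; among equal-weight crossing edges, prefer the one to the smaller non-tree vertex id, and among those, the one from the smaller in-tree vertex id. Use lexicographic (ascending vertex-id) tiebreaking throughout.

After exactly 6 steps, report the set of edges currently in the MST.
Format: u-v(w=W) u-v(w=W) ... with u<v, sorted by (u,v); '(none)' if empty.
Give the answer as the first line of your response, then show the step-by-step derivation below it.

0-8(w=4) 2-5(w=4) 2-7(w=4) 3-6(w=6) 3-8(w=10) 7-8(w=5)

step 1: add edge 3-6 (w=6); MST = {3-6(w=6)}
step 2: add edge 3-8 (w=10); MST = {3-6(w=6) 3-8(w=10)}
step 3: add edge 0-8 (w=4); MST = {0-8(w=4) 3-6(w=6) 3-8(w=10)}
step 4: add edge 7-8 (w=5); MST = {0-8(w=4) 3-6(w=6) 3-8(w=10) 7-8(w=5)}
step 5: add edge 2-7 (w=4); MST = {0-8(w=4) 2-7(w=4) 3-6(w=6) 3-8(w=10) 7-8(w=5)}
step 6: add edge 2-5 (w=4); MST = {0-8(w=4) 2-5(w=4) 2-7(w=4) 3-6(w=6) 3-8(w=10) 7-8(w=5)}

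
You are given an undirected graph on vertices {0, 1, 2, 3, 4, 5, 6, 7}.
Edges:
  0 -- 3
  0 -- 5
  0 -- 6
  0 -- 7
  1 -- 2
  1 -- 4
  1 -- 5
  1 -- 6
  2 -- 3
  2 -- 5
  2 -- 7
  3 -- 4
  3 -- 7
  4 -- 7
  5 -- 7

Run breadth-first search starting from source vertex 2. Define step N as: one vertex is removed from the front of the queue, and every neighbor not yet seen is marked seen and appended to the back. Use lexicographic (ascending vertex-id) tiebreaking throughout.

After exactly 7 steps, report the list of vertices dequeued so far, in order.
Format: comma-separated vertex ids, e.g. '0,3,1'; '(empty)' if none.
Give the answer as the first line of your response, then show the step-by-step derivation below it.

2,1,3,5,7,4,6

step 1: dequeue 2; queue=[1,3,5,7]; order=2
step 2: dequeue 1; queue=[3,5,7,4,6]; order=2,1
step 3: dequeue 3; queue=[5,7,4,6,0]; order=2,1,3
step 4: dequeue 5; queue=[7,4,6,0]; order=2,1,3,5
step 5: dequeue 7; queue=[4,6,0]; order=2,1,3,5,7
step 6: dequeue 4; queue=[6,0]; order=2,1,3,5,7,4
step 7: dequeue 6; queue=[0]; order=2,1,3,5,7,4,6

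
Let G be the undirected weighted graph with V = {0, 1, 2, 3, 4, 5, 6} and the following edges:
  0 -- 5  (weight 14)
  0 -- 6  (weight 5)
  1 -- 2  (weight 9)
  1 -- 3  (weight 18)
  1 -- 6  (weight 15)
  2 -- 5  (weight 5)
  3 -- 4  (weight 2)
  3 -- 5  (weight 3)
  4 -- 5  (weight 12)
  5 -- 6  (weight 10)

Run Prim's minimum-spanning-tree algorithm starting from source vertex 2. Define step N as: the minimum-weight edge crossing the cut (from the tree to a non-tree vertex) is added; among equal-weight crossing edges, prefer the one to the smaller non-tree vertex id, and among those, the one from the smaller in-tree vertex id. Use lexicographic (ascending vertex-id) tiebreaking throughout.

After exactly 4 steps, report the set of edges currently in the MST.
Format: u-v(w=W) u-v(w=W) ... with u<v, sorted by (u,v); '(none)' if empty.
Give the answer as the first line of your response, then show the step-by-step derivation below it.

1-2(w=9) 2-5(w=5) 3-4(w=2) 3-5(w=3)

step 1: add edge 2-5 (w=5); MST = {2-5(w=5)}
step 2: add edge 3-5 (w=3); MST = {2-5(w=5) 3-5(w=3)}
step 3: add edge 3-4 (w=2); MST = {2-5(w=5) 3-4(w=2) 3-5(w=3)}
step 4: add edge 1-2 (w=9); MST = {1-2(w=9) 2-5(w=5) 3-4(w=2) 3-5(w=3)}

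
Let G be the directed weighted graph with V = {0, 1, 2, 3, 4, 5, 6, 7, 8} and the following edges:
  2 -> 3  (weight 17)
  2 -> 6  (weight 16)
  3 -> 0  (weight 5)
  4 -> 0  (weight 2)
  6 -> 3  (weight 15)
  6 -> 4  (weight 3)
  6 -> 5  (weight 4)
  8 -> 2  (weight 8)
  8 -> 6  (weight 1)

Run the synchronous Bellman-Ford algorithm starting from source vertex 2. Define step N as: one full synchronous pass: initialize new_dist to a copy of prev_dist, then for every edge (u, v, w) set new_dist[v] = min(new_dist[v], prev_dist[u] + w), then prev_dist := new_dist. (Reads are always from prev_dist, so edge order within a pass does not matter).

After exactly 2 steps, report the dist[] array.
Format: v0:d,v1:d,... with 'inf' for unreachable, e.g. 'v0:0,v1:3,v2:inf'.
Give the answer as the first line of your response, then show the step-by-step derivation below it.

v0:22,v1:inf,v2:0,v3:17,v4:19,v5:20,v6:16,v7:inf,v8:inf

step 1: dist = v0:inf,v1:inf,v2:0,v3:17,v4:inf,v5:inf,v6:16,v7:inf,v8:inf
step 2: dist = v0:22,v1:inf,v2:0,v3:17,v4:19,v5:20,v6:16,v7:inf,v8:inf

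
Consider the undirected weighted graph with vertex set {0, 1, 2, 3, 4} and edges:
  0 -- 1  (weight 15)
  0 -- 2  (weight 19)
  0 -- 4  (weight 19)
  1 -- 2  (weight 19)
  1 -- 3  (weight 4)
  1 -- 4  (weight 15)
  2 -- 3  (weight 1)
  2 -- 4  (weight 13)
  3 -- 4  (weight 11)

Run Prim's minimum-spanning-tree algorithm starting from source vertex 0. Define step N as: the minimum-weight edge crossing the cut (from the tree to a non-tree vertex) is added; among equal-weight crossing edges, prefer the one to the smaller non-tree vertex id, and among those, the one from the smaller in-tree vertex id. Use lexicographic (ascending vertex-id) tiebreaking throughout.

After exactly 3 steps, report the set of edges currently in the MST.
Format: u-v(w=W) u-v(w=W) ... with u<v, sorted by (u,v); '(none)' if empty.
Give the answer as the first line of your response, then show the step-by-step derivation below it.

0-1(w=15) 1-3(w=4) 2-3(w=1)

step 1: add edge 0-1 (w=15); MST = {0-1(w=15)}
step 2: add edge 1-3 (w=4); MST = {0-1(w=15) 1-3(w=4)}
step 3: add edge 2-3 (w=1); MST = {0-1(w=15) 1-3(w=4) 2-3(w=1)}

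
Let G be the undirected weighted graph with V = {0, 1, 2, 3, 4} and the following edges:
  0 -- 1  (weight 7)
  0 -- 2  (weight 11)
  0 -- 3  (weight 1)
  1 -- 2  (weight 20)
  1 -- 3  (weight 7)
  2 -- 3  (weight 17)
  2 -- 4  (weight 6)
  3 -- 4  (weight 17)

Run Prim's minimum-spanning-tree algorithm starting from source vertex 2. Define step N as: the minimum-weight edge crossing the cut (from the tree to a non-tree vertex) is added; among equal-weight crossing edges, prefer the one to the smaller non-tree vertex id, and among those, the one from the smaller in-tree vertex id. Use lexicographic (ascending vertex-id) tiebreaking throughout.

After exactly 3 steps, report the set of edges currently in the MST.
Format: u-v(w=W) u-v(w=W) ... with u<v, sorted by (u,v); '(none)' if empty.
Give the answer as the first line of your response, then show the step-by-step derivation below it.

0-2(w=11) 0-3(w=1) 2-4(w=6)

step 1: add edge 2-4 (w=6); MST = {2-4(w=6)}
step 2: add edge 0-2 (w=11); MST = {0-2(w=11) 2-4(w=6)}
step 3: add edge 0-3 (w=1); MST = {0-2(w=11) 0-3(w=1) 2-4(w=6)}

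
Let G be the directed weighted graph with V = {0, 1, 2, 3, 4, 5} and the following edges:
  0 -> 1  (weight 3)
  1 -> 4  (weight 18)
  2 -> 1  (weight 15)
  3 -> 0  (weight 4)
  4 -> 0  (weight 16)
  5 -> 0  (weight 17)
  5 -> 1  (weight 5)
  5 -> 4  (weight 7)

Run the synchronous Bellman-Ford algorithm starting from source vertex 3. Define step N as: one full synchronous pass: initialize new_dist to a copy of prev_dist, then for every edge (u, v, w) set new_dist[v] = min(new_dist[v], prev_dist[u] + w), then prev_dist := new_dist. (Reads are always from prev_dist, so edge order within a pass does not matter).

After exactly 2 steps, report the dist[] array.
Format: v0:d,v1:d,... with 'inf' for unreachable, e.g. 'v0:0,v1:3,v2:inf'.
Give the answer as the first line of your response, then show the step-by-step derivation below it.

v0:4,v1:7,v2:inf,v3:0,v4:inf,v5:inf

step 1: dist = v0:4,v1:inf,v2:inf,v3:0,v4:inf,v5:inf
step 2: dist = v0:4,v1:7,v2:inf,v3:0,v4:inf,v5:inf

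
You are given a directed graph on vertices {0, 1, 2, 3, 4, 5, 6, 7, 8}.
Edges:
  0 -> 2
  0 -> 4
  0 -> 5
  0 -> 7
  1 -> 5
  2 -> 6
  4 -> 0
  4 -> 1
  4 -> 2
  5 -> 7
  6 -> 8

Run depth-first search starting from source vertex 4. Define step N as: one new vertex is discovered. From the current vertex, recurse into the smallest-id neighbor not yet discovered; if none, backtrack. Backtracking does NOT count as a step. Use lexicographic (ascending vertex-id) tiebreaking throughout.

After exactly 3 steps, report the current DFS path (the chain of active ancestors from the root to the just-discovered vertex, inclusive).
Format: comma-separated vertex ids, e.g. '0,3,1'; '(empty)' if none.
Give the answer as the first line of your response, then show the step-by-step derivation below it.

4,0,2

step 1: discover 4; path=4; order=4
step 2: discover 0; path=4>0; order=4,0
step 3: discover 2; path=4>0>2; order=4,0,2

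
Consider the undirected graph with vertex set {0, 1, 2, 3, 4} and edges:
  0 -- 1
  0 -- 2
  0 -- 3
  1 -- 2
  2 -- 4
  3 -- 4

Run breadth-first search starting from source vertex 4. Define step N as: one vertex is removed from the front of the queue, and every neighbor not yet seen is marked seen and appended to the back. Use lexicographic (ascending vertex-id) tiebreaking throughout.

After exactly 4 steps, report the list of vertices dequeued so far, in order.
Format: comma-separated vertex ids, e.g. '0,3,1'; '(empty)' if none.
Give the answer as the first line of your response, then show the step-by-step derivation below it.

4,2,3,0

step 1: dequeue 4; queue=[2,3]; order=4
step 2: dequeue 2; queue=[3,0,1]; order=4,2
step 3: dequeue 3; queue=[0,1]; order=4,2,3
step 4: dequeue 0; queue=[1]; order=4,2,3,0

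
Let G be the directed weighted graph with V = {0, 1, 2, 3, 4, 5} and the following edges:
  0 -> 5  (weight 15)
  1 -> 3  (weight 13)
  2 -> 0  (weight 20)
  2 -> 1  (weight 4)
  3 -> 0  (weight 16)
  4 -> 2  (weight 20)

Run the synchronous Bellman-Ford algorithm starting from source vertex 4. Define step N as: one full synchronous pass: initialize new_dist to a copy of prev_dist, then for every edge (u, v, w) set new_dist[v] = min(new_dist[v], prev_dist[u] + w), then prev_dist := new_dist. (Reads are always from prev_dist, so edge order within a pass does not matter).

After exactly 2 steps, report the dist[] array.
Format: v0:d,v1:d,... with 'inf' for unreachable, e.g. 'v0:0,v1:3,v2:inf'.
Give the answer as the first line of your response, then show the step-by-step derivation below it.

v0:40,v1:24,v2:20,v3:inf,v4:0,v5:inf

step 1: dist = v0:inf,v1:inf,v2:20,v3:inf,v4:0,v5:inf
step 2: dist = v0:40,v1:24,v2:20,v3:inf,v4:0,v5:inf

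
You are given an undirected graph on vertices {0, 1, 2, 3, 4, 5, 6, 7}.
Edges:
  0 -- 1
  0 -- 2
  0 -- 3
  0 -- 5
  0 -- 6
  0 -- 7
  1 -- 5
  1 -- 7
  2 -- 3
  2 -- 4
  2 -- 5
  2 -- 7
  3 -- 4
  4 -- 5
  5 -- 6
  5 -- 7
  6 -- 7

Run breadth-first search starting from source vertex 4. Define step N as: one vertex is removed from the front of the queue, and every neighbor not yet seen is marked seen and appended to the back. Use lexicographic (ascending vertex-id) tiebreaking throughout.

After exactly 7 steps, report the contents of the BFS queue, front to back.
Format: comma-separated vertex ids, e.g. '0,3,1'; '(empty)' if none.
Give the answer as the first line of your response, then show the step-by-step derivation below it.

6

step 1: dequeue 4; queue=[2,3,5]; order=4
step 2: dequeue 2; queue=[3,5,0,7]; order=4,2
step 3: dequeue 3; queue=[5,0,7]; order=4,2,3
step 4: dequeue 5; queue=[0,7,1,6]; order=4,2,3,5
step 5: dequeue 0; queue=[7,1,6]; order=4,2,3,5,0
step 6: dequeue 7; queue=[1,6]; order=4,2,3,5,0,7
step 7: dequeue 1; queue=[6]; order=4,2,3,5,0,7,1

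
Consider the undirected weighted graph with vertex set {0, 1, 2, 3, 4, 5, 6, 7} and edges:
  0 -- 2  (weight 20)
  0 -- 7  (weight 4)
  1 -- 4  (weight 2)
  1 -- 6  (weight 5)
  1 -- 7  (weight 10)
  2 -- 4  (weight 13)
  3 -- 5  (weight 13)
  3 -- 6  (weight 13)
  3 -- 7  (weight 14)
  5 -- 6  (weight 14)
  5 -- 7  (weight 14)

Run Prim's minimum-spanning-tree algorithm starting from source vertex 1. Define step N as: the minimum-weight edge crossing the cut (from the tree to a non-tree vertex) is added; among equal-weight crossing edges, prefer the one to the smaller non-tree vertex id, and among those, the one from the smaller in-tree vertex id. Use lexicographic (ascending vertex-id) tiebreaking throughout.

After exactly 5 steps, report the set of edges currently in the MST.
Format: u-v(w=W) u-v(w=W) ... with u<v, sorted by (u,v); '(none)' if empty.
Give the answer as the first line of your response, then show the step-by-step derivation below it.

0-7(w=4) 1-4(w=2) 1-6(w=5) 1-7(w=10) 2-4(w=13)

step 1: add edge 1-4 (w=2); MST = {1-4(w=2)}
step 2: add edge 1-6 (w=5); MST = {1-4(w=2) 1-6(w=5)}
step 3: add edge 1-7 (w=10); MST = {1-4(w=2) 1-6(w=5) 1-7(w=10)}
step 4: add edge 0-7 (w=4); MST = {0-7(w=4) 1-4(w=2) 1-6(w=5) 1-7(w=10)}
step 5: add edge 2-4 (w=13); MST = {0-7(w=4) 1-4(w=2) 1-6(w=5) 1-7(w=10) 2-4(w=13)}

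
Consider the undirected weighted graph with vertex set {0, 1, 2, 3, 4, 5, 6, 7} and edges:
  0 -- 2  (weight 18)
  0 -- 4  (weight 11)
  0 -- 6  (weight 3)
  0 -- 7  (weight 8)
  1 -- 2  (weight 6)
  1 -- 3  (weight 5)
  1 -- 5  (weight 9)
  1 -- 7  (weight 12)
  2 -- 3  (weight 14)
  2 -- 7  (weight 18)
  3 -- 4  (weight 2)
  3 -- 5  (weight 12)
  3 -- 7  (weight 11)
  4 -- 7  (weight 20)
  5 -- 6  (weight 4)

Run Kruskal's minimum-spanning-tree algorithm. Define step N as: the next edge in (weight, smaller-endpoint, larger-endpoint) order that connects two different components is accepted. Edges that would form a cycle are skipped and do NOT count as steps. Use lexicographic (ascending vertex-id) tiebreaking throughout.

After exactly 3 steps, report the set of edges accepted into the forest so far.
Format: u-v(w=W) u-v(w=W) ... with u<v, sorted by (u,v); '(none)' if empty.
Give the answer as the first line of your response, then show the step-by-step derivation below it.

0-6(w=3) 3-4(w=2) 5-6(w=4)

step 1: add edge 3-4 (w=2); MST = {3-4(w=2)}
step 2: add edge 0-6 (w=3); MST = {0-6(w=3) 3-4(w=2)}
step 3: add edge 5-6 (w=4); MST = {0-6(w=3) 3-4(w=2) 5-6(w=4)}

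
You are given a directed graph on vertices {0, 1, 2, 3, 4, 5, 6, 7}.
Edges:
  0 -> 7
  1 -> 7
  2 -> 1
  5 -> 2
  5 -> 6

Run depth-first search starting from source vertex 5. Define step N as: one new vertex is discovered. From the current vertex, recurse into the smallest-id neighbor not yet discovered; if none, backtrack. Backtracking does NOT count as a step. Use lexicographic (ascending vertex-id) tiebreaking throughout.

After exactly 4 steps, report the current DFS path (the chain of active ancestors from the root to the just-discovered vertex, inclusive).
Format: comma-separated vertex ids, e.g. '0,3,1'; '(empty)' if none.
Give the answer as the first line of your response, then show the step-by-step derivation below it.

5,2,1,7

step 1: discover 5; path=5; order=5
step 2: discover 2; path=5>2; order=5,2
step 3: discover 1; path=5>2>1; order=5,2,1
step 4: discover 7; path=5>2>1>7; order=5,2,1,7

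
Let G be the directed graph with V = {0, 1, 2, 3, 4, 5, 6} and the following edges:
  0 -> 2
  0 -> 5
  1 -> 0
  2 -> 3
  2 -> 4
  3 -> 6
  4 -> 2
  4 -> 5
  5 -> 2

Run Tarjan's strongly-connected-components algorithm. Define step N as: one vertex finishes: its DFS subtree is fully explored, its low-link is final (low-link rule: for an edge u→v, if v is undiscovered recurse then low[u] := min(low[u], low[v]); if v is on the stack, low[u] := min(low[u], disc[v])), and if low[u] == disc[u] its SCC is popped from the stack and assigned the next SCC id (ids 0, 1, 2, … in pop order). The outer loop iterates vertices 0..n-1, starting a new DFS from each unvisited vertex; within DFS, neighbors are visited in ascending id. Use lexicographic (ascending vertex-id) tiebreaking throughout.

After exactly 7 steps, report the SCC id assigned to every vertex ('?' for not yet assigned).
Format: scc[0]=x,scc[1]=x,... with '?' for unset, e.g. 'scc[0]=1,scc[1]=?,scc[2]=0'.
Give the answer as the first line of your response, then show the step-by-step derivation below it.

scc[0]=3,scc[1]=4,scc[2]=2,scc[3]=1,scc[4]=2,scc[5]=2,scc[6]=0

step 1: low=(low[0]=0,low[1]=?,low[2]=1,low[3]=2,low[4]=?,low[5]=?,low[6]=3); scc=(scc[0]=?,scc[1]=?,scc[2]=?,scc[3]=?,scc[4]=?,scc[5]=?,scc[6]=0)
step 2: low=(low[0]=0,low[1]=?,low[2]=1,low[3]=2,low[4]=?,low[5]=?,low[6]=3); scc=(scc[0]=?,scc[1]=?,scc[2]=?,scc[3]=1,scc[4]=?,scc[5]=?,scc[6]=0)
step 3: low=(low[0]=0,low[1]=?,low[2]=1,low[3]=2,low[4]=1,low[5]=1,low[6]=3); scc=(scc[0]=?,scc[1]=?,scc[2]=?,scc[3]=1,scc[4]=?,scc[5]=?,scc[6]=0)
step 4: low=(low[0]=0,low[1]=?,low[2]=1,low[3]=2,low[4]=1,low[5]=1,low[6]=3); scc=(scc[0]=?,scc[1]=?,scc[2]=?,scc[3]=1,scc[4]=?,scc[5]=?,scc[6]=0)
step 5: low=(low[0]=0,low[1]=?,low[2]=1,low[3]=2,low[4]=1,low[5]=1,low[6]=3); scc=(scc[0]=?,scc[1]=?,scc[2]=2,scc[3]=1,scc[4]=2,scc[5]=2,scc[6]=0)
step 6: low=(low[0]=0,low[1]=?,low[2]=1,low[3]=2,low[4]=1,low[5]=1,low[6]=3); scc=(scc[0]=3,scc[1]=?,scc[2]=2,scc[3]=1,scc[4]=2,scc[5]=2,scc[6]=0)
step 7: low=(low[0]=0,low[1]=6,low[2]=1,low[3]=2,low[4]=1,low[5]=1,low[6]=3); scc=(scc[0]=3,scc[1]=4,scc[2]=2,scc[3]=1,scc[4]=2,scc[5]=2,scc[6]=0)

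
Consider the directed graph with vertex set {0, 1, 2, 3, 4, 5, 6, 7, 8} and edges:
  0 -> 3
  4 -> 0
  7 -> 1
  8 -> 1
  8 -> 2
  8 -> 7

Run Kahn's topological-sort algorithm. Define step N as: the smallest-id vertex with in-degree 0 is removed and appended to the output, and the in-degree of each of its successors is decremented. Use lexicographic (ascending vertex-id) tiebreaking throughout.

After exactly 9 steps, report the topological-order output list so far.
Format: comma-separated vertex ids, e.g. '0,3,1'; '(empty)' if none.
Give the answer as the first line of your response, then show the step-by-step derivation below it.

4,0,3,5,6,8,2,7,1

step 1: output 4; order=[4]; indeg=(0,2,1,1,0,0,0,1,0)
step 2: output 0; order=[4,0]; indeg=(0,2,1,0,0,0,0,1,0)
step 3: output 3; order=[4,0,3]; indeg=(0,2,1,0,0,0,0,1,0)
step 4: output 5; order=[4,0,3,5]; indeg=(0,2,1,0,0,0,0,1,0)
step 5: output 6; order=[4,0,3,5,6]; indeg=(0,2,1,0,0,0,0,1,0)
step 6: output 8; order=[4,0,3,5,6,8]; indeg=(0,1,0,0,0,0,0,0,0)
step 7: output 2; order=[4,0,3,5,6,8,2]; indeg=(0,1,0,0,0,0,0,0,0)
step 8: output 7; order=[4,0,3,5,6,8,2,7]; indeg=(0,0,0,0,0,0,0,0,0)
step 9: output 1; order=[4,0,3,5,6,8,2,7,1]; indeg=(0,0,0,0,0,0,0,0,0)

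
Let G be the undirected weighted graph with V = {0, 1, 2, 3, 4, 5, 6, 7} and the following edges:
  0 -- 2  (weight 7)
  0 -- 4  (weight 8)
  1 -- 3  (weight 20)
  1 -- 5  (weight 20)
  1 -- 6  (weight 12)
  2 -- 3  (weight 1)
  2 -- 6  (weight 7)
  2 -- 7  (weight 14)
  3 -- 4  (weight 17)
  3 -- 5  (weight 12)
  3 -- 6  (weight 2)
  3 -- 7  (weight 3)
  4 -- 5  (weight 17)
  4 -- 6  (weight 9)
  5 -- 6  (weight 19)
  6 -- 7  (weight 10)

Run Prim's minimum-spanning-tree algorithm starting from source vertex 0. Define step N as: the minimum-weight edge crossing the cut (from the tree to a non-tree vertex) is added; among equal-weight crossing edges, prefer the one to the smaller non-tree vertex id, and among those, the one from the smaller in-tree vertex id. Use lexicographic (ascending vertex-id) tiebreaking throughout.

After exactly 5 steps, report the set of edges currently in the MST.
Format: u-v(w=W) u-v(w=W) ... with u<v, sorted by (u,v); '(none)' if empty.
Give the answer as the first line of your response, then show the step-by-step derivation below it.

0-2(w=7) 0-4(w=8) 2-3(w=1) 3-6(w=2) 3-7(w=3)

step 1: add edge 0-2 (w=7); MST = {0-2(w=7)}
step 2: add edge 2-3 (w=1); MST = {0-2(w=7) 2-3(w=1)}
step 3: add edge 3-6 (w=2); MST = {0-2(w=7) 2-3(w=1) 3-6(w=2)}
step 4: add edge 3-7 (w=3); MST = {0-2(w=7) 2-3(w=1) 3-6(w=2) 3-7(w=3)}
step 5: add edge 0-4 (w=8); MST = {0-2(w=7) 0-4(w=8) 2-3(w=1) 3-6(w=2) 3-7(w=3)}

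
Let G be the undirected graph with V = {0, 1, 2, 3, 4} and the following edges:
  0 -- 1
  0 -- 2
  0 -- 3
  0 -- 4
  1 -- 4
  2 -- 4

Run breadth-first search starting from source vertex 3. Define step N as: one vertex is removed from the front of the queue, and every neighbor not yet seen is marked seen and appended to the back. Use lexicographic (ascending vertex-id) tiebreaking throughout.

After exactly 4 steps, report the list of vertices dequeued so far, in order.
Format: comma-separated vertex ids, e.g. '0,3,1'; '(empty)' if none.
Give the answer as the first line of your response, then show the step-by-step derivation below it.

3,0,1,2

step 1: dequeue 3; queue=[0]; order=3
step 2: dequeue 0; queue=[1,2,4]; order=3,0
step 3: dequeue 1; queue=[2,4]; order=3,0,1
step 4: dequeue 2; queue=[4]; order=3,0,1,2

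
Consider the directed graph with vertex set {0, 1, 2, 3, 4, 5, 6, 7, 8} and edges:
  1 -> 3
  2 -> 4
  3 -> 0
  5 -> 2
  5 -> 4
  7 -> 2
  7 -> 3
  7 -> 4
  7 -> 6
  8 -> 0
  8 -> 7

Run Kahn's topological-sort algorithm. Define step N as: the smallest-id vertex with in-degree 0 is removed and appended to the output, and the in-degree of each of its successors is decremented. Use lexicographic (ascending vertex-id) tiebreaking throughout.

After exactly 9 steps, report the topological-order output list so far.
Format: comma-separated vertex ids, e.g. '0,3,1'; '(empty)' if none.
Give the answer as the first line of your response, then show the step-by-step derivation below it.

1,5,8,7,2,3,0,4,6

step 1: output 1; order=[1]; indeg=(2,0,2,1,3,0,1,1,0)
step 2: output 5; order=[1,5]; indeg=(2,0,1,1,2,0,1,1,0)
step 3: output 8; order=[1,5,8]; indeg=(1,0,1,1,2,0,1,0,0)
step 4: output 7; order=[1,5,8,7]; indeg=(1,0,0,0,1,0,0,0,0)
step 5: output 2; order=[1,5,8,7,2]; indeg=(1,0,0,0,0,0,0,0,0)
step 6: output 3; order=[1,5,8,7,2,3]; indeg=(0,0,0,0,0,0,0,0,0)
step 7: output 0; order=[1,5,8,7,2,3,0]; indeg=(0,0,0,0,0,0,0,0,0)
step 8: output 4; order=[1,5,8,7,2,3,0,4]; indeg=(0,0,0,0,0,0,0,0,0)
step 9: output 6; order=[1,5,8,7,2,3,0,4,6]; indeg=(0,0,0,0,0,0,0,0,0)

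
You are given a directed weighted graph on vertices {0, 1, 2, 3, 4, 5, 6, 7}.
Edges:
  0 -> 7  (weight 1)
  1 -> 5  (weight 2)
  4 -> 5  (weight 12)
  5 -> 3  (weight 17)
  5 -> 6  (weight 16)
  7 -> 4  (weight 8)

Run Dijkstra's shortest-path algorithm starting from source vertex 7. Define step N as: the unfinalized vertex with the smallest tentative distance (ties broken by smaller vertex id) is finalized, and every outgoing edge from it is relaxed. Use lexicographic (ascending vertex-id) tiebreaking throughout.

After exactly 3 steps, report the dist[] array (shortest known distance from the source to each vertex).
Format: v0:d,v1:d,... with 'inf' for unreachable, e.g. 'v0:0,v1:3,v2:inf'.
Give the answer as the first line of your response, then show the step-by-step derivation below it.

v0:inf,v1:inf,v2:inf,v3:37,v4:8,v5:20,v6:36,v7:0

step 1: dist = v0:inf,v1:inf,v2:inf,v3:inf,v4:8,v5:inf,v6:inf,v7:0
step 2: dist = v0:inf,v1:inf,v2:inf,v3:inf,v4:8,v5:20,v6:inf,v7:0
step 3: dist = v0:inf,v1:inf,v2:inf,v3:37,v4:8,v5:20,v6:36,v7:0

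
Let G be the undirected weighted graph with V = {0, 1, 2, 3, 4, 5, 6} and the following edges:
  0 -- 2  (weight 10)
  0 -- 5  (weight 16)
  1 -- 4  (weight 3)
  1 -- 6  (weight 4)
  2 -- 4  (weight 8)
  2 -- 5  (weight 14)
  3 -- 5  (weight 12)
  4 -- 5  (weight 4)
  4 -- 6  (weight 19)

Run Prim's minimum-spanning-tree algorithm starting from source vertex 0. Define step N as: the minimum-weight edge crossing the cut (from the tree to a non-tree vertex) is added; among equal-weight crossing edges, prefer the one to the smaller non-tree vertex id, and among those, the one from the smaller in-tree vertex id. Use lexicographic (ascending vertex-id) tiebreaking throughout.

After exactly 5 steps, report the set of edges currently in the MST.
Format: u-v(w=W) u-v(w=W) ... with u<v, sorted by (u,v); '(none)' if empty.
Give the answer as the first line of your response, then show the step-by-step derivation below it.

0-2(w=10) 1-4(w=3) 1-6(w=4) 2-4(w=8) 4-5(w=4)

step 1: add edge 0-2 (w=10); MST = {0-2(w=10)}
step 2: add edge 2-4 (w=8); MST = {0-2(w=10) 2-4(w=8)}
step 3: add edge 1-4 (w=3); MST = {0-2(w=10) 1-4(w=3) 2-4(w=8)}
step 4: add edge 4-5 (w=4); MST = {0-2(w=10) 1-4(w=3) 2-4(w=8) 4-5(w=4)}
step 5: add edge 1-6 (w=4); MST = {0-2(w=10) 1-4(w=3) 1-6(w=4) 2-4(w=8) 4-5(w=4)}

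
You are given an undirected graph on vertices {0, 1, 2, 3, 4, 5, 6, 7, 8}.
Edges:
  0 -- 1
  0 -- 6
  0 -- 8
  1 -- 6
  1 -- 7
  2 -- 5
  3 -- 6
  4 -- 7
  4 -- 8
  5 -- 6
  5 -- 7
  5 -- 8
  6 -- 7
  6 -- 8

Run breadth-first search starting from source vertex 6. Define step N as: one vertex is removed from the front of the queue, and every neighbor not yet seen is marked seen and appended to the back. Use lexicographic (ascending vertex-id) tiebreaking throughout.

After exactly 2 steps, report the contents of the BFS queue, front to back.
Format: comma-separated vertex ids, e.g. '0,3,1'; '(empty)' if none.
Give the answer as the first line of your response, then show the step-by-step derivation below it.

1,3,5,7,8

step 1: dequeue 6; queue=[0,1,3,5,7,8]; order=6
step 2: dequeue 0; queue=[1,3,5,7,8]; order=6,0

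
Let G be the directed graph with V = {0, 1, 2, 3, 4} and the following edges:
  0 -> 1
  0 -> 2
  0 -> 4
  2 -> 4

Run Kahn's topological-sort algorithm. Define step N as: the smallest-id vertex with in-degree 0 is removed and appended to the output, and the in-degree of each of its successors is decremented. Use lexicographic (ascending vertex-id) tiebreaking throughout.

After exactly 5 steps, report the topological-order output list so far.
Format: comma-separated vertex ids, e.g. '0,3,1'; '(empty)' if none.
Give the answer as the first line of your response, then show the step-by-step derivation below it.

0,1,2,3,4

step 1: output 0; order=[0]; indeg=(0,0,0,0,1)
step 2: output 1; order=[0,1]; indeg=(0,0,0,0,1)
step 3: output 2; order=[0,1,2]; indeg=(0,0,0,0,0)
step 4: output 3; order=[0,1,2,3]; indeg=(0,0,0,0,0)
step 5: output 4; order=[0,1,2,3,4]; indeg=(0,0,0,0,0)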